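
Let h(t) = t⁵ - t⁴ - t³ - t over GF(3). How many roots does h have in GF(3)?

2

Evaluate at each of the 3 elements of GF(3):
h(0) = 0 → root; h(1) = 1; h(2) = 0 → root.
Roots: {0, 2}.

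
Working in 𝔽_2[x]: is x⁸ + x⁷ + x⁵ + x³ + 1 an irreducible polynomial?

Yes

Write m(x) = x⁸ + x⁷ + x⁵ + x³ + 1.
Check for roots in 𝔽_2: m(0) = 1; m(1) = 1.
No roots, so no linear factors.
Monic irreducibles of degree 2 over GF(2): x² + x + 1.
None of them divide m (all give nonzero remainder).
Monic irreducibles of degree 3 over GF(2): x³ + x + 1, x³ + x² + 1.
None of them divide m (all give nonzero remainder).
Monic irreducibles of degree 4 over GF(2): x⁴ + x + 1, x⁴ + x³ + 1, x⁴ + x³ + x² + x + 1.
None of them divide m (all give nonzero remainder).
No irreducible factor of degree ≤ 4 exists, so m is irreducible over GF(2).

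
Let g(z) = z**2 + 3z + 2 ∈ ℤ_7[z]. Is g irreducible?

Check for roots in ℤ_7: g(0) = 2; g(1) = 6; g(2) = 5; g(3) = 6; g(4) = 2; g(5) = 0 → root; g(6) = 0 → root.
g(5) = 0, so (z − 5) divides g(z); g is reducible.

No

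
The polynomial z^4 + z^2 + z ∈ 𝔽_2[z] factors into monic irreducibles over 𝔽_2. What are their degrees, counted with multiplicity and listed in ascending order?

Write h(z) = z^4 + z^2 + z.
Roots in 𝔽_2: h(0) = 0 → root; h(1) = 1.
Linear factors from roots: (z).
Complete factorization: h(z) = (z)·(z^3 + z + 1).
Factor degrees with multiplicity: 1 + 3 = 4.

1, 3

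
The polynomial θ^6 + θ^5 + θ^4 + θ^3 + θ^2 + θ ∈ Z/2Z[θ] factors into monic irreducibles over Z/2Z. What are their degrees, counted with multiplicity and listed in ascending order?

Write h(θ) = θ^6 + θ^5 + θ^4 + θ^3 + θ^2 + θ.
Roots in Z/2Z: h(0) = 0 → root; h(1) = 0 → root.
Linear factors from roots: (θ), (θ + 1).
Complete factorization: h(θ) = (θ)·(θ + 1)·(θ^2 + θ + 1)^2.
Factor degrees with multiplicity: 1 + 1 + 2 + 2 = 6.

1, 1, 2, 2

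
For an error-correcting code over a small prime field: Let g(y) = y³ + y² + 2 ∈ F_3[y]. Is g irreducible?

Check for roots in F_3: g(0) = 2; g(1) = 1; g(2) = 2.
No roots. A degree-3 polynomial over a field with no linear factor is irreducible.

Yes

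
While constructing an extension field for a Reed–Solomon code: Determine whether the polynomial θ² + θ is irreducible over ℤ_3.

No

Write m(θ) = θ² + θ.
Check for roots in ℤ_3: m(0) = 0 → root; m(1) = 2; m(2) = 0 → root.
m(0) = 0, so (θ) divides m(θ); m is reducible.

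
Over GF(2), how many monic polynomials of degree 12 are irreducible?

335

x^(2^12) − x is the product of all monic irreducibles of degree dividing 12; Möbius inversion gives N = (1/12) Σ μ(12/d)·2^d.
Divisors of 12: 1, 2, 3, 4, 6, 12; μ(12/d) for each: 0, 1, 0, -1, -1, 1.
Σ = 2^2 − 2^4 − 2^6 + 2^12 = 4020.
N = 4020/12 = 335.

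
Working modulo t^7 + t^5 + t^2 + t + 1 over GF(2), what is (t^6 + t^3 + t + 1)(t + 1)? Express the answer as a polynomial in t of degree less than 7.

t^6 + t^5 + t^4 + t^3 + t

Multiply in GF(2)[t]: (t^6 + t^3 + t + 1)·(t + 1) = t^7 + t^6 + t^4 + t^3 + t^2 + 1.
Reduce using t^7 ≡ t^5 + t^2 + t + 1 (mod t^7 + t^5 + t^2 + t + 1).
Reduced: t^6 + t^5 + t^4 + t^3 + t.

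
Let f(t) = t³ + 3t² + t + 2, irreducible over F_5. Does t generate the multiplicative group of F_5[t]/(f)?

Yes

|GF(5^3)^×| = 5^3 − 1 = 124. Prime factorization: 124 = 2^2·31.
f is primitive ⇔ t has order 124 in GF(5)[t]/(f), i.e. t^(124/q) ≠ 1 for each prime q | 124.
t^(62) mod f = 4.
t^(4) mod f = 3t² + t + 1.
None equal 1, so t has full order 124; f is primitive.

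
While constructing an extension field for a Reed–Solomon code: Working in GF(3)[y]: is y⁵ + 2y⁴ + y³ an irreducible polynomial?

No

Write g(y) = y⁵ + 2y⁴ + y³.
Check for roots in GF(3): g(0) = 0 → root; g(1) = 1; g(2) = 0 → root.
g(0) = 0, so (y) divides g(y); g is reducible.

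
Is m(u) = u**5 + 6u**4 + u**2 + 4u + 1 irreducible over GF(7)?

Yes

Check for roots in GF(7): m(0) = 1; m(1) = 6; m(2) = 1; m(3) = 2; m(4) = 3; m(5) = 5; m(6) = 3.
No roots, so no linear factors.
Degree-2 irreducible divisors: test the 21 monic irreducibles of degree 2 over GF(7).
None of them divide m (all give nonzero remainder).
No irreducible factor of degree ≤ 2 exists, so m is irreducible over GF(7).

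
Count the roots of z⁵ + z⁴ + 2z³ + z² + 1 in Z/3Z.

2

Write P(z) = z⁵ + z⁴ + 2z³ + z² + 1.
Evaluate at each of the 3 elements of Z/3Z:
P(0) = 1; P(1) = 0 → root; P(2) = 0 → root.
Roots: {1, 2}.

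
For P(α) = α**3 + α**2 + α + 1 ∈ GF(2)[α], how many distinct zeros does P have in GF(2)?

Evaluate at each of the 2 elements of GF(2):
P(0) = 1; P(1) = 0 → root.
Roots: {1}.

1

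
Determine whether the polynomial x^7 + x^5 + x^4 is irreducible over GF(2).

Write f(x) = x^7 + x^5 + x^4.
Check for roots in GF(2): f(0) = 0 → root; f(1) = 1.
f(0) = 0, so (x) divides f(x); f is reducible.

No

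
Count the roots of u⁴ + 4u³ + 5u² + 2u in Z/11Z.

Write g(u) = u⁴ + 4u³ + 5u² + 2u.
Evaluate at each of the 11 elements of Z/11Z:
g(0) = 0 → root; g(1) = 1; g(2) = 6; g(3) = 9; g(4) = 6; g(5) = 6; g(6) = 9; g(7) = 6; g(8) = 1; g(9) = 0 → root; g(10) = 0 → root.
Roots: {0, 9, 10}.

3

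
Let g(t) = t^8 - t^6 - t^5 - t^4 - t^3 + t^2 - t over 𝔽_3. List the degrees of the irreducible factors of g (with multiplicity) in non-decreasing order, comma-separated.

1, 1, 1, 1, 1, 1, 2

Roots in 𝔽_3: g(0) = 0 → root; g(1) = 0 → root; g(2) = 0 → root.
Linear factors from roots: (t), (t - 1), (t + 1).
Complete factorization: g(t) = (t)·(t - 1)^2·(t + 1)^3·(t^2 - t - 1).
Factor degrees with multiplicity: 1 + 1 + 1 + 1 + 1 + 1 + 2 = 8.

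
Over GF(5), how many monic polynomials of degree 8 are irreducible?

48750

x^(5^8) − x is the product of all monic irreducibles of degree dividing 8; Möbius inversion gives N = (1/8) Σ μ(8/d)·5^d.
Divisors of 8: 1, 2, 4, 8; μ(8/d) for each: 0, 0, -1, 1.
Σ = − 5^4 + 5^8 = 390000.
N = 390000/8 = 48750.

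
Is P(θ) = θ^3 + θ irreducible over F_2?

Check for roots in F_2: P(0) = 0 → root; P(1) = 0 → root.
P(0) = 0, so (θ) divides P(θ); P is reducible.

No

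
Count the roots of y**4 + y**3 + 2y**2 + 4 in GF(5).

1

Write P(y) = y**4 + y**3 + 2y**2 + 4.
Evaluate at each of the 5 elements of GF(5):
P(0) = 4; P(1) = 3; P(2) = 1; P(3) = 0 → root; P(4) = 1.
Roots: {3}.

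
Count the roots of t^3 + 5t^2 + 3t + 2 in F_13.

Write h(t) = t^3 + 5t^2 + 3t + 2.
Evaluate at each of the 13 elements of F_13:
h(0) = 2; h(1) = 11; h(2) = 10; h(3) = 5; h(4) = 2; h(5) = 7; h(6) = 0 → root; h(7) = 0 → root; h(8) = 0 → root; h(9) = 6; h(10) = 11; h(11) = 8; h(12) = 3.
Roots: {6, 7, 8}.

3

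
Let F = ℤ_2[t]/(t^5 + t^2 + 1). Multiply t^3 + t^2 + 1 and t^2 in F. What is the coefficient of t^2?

Multiply in ℤ_2[t]: (t^3 + t^2 + 1)·(t^2) = t^5 + t^4 + t^2.
Reduce using t^5 ≡ t^2 + 1 (mod t^5 + t^2 + 1).
Reduced: t^4 + 1.

0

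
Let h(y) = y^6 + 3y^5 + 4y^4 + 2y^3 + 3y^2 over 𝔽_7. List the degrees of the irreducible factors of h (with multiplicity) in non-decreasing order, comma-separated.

1, 1, 1, 1, 2

Linear factors from roots: (y), (y + 5), (y + 2).
Complete factorization: h(y) = (y + 2)·(y + 5)·(y)^2·(y^2 + 3y + 1).
Factor degrees with multiplicity: 1 + 1 + 1 + 1 + 2 = 6.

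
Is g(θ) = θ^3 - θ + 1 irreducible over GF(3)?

Check for roots in GF(3): g(0) = 1; g(1) = 1; g(2) = 1.
No roots. A degree-3 polynomial over a field with no linear factor is irreducible.

Yes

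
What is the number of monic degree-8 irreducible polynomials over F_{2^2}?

By the necklace-counting formula, N_4(8) = (1/8) Σ_{d|8} μ(8/d)·4^d.
Divisors of 8: 1, 2, 4, 8; μ(8/d) for each: 0, 0, -1, 1.
Σ = − 4^4 + 4^8 = 65280.
N = 65280/8 = 8160.

8160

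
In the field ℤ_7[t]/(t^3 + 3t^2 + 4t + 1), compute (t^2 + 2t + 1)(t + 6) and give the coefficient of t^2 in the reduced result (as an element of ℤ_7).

Multiply in ℤ_7[t]: (t^2 + 2t + 1)·(t + 6) = t^3 + t^2 + 6t + 6.
Reduce using t^3 ≡ 4t^2 + 3t + 6 (mod t^3 + 3t^2 + 4t + 1).
Reduced: 5t^2 + 2t + 5.

5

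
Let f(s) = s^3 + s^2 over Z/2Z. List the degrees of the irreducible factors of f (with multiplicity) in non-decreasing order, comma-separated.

1, 1, 1

Roots in Z/2Z: f(0) = 0 → root; f(1) = 0 → root.
Linear factors from roots: (s), (s + 1).
Complete factorization: f(s) = (s + 1)·(s)^2.
Factor degrees with multiplicity: 1 + 1 + 1 = 3.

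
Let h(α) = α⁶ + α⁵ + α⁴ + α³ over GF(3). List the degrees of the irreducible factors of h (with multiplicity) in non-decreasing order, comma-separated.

Roots in GF(3): h(0) = 0 → root; h(1) = 1; h(2) = 0 → root.
Linear factors from roots: (α), (α + 1).
Complete factorization: h(α) = (α + 1)·(α)^3·(α² + 1).
Factor degrees with multiplicity: 1 + 1 + 1 + 1 + 2 = 6.

1, 1, 1, 1, 2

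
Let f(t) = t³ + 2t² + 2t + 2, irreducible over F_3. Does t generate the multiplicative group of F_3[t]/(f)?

No

|GF(3^3)^×| = 3^3 − 1 = 26. Prime factorization: 26 = 2·13.
f is primitive ⇔ t has order 26 in GF(3)[t]/(f), i.e. t^(26/q) ≠ 1 for each prime q | 26.
t^(13) mod f = 1
t^(2) mod f = t².
Since t^(13) = 1, the order of t divides 13 < 26; not primitive.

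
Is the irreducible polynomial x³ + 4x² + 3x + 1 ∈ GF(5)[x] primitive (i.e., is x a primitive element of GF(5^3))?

Write f(x) = x³ + 4x² + 3x + 1.
|GF(5^3)^×| = 5^3 − 1 = 124. Prime factorization: 124 = 2^2·31.
f is primitive ⇔ x has order 124 in GF(5)[x]/(f), i.e. x^(124/q) ≠ 1 for each prime q | 124.
x^(62) mod f = 1
x^(4) mod f = 3x² + x + 4.
Since x^(62) = 1, the order of x divides 62 < 124; not primitive.

No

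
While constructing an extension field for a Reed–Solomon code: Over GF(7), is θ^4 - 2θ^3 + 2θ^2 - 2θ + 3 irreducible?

No

Write P(θ) = θ^4 - 2θ^3 + 2θ^2 - 2θ + 3.
Check for roots in GF(7): P(0) = 3; P(1) = 2; P(2) = 0 → root; P(3) = 0 → root; P(4) = 1; P(5) = 5; P(6) = 3.
P(2) = 0, so (θ − 2) divides P(θ); P is reducible.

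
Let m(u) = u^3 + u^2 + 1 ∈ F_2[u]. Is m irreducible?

Yes

Check for roots in F_2: m(0) = 1; m(1) = 1.
No roots. A degree-3 polynomial over a field with no linear factor is irreducible.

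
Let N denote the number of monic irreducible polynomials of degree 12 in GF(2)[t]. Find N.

By the necklace-counting formula, N_2(12) = (1/12) Σ_{d|12} μ(12/d)·2^d.
Divisors of 12: 1, 2, 3, 4, 6, 12; μ(12/d) for each: 0, 1, 0, -1, -1, 1.
Σ = 2^2 − 2^4 − 2^6 + 2^12 = 4020.
N = 4020/12 = 335.

335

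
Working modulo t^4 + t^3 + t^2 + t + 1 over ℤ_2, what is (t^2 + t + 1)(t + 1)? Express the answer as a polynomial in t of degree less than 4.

t^3 + 1

Multiply in ℤ_2[t]: (t^2 + t + 1)·(t + 1) = t^3 + 1.
Reduced: t^3 + 1.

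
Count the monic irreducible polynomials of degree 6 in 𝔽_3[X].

x^(3^6) − x is the product of all monic irreducibles of degree dividing 6; Möbius inversion gives N = (1/6) Σ μ(6/d)·3^d.
Divisors of 6: 1, 2, 3, 6; μ(6/d) for each: 1, -1, -1, 1.
Σ = 3^1 − 3^2 − 3^3 + 3^6 = 696.
N = 696/6 = 116.

116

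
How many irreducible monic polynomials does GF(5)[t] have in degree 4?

The number of monic irreducibles of degree 4 over GF(5) is (1/4)·Σ_{d∣4} μ(4/d) 5^d.
Divisors of 4: 1, 2, 4; μ(4/d) for each: 0, -1, 1.
Σ = − 5^2 + 5^4 = 600.
N = 600/4 = 150.

150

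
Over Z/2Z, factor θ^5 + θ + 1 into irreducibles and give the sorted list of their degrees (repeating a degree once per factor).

2, 3

Write g(θ) = θ^5 + θ + 1.
Roots in Z/2Z: g(0) = 1; g(1) = 1.
Complete factorization: g(θ) = (θ^2 + θ + 1)·(θ^3 + θ^2 + 1).
Factor degrees with multiplicity: 2 + 3 = 5.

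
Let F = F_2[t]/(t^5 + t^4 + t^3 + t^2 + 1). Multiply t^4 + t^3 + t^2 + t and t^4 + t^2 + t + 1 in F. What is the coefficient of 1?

1

Multiply in F_2[t]: (t^4 + t^3 + t^2 + t)·(t^4 + t^2 + t + 1) = t^8 + t^7 + t^5 + t^4 + t^3 + t.
Reduce using t^5 ≡ t^4 + t^3 + t^2 + 1 (mod t^5 + t^4 + t^3 + t^2 + 1).
Reduced: t^4 + t^2 + 1.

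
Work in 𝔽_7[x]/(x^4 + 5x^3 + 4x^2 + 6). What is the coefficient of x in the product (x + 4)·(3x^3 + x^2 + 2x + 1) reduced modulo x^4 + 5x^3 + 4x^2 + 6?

2

Multiply in 𝔽_7[x]: (x + 4)·(3x^3 + x^2 + 2x + 1) = 3x^4 + 6x^3 + 6x^2 + 2x + 4.
Reduce using x^4 ≡ 2x^3 + 3x^2 + 1 (mod x^4 + 5x^3 + 4x^2 + 6).
Reduced: 5x^3 + x^2 + 2x.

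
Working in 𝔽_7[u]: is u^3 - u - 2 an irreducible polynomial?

Write h(u) = u^3 - u - 2.
Check for roots in 𝔽_7: h(0) = 5; h(1) = 5; h(2) = 4; h(3) = 1; h(4) = 2; h(5) = 6; h(6) = 5.
No roots. A degree-3 polynomial over a field with no linear factor is irreducible.

Yes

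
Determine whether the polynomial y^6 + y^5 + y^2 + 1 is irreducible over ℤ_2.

Write g(y) = y^6 + y^5 + y^2 + 1.
Check for roots in ℤ_2: g(0) = 1; g(1) = 0 → root.
g(1) = 0, so (y − 1) divides g(y); g is reducible.

No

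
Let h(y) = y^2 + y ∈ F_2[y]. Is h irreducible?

No

Check for roots in F_2: h(0) = 0 → root; h(1) = 0 → root.
h(0) = 0, so (y) divides h(y); h is reducible.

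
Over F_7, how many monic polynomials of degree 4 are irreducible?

588

x^(7^4) − x is the product of all monic irreducibles of degree dividing 4; Möbius inversion gives N = (1/4) Σ μ(4/d)·7^d.
Divisors of 4: 1, 2, 4; μ(4/d) for each: 0, -1, 1.
Σ = − 7^2 + 7^4 = 2352.
N = 2352/4 = 588.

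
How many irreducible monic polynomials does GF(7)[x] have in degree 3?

x^(7^3) − x is the product of all monic irreducibles of degree dividing 3; Möbius inversion gives N = (1/3) Σ μ(3/d)·7^d.
Divisors of 3: 1, 3; μ(3/d) for each: -1, 1.
Σ = − 7^1 + 7^3 = 336.
N = 336/3 = 112.

112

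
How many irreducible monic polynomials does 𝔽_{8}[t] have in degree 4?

The number of monic irreducibles of degree 4 over GF(8) is (1/4)·Σ_{d∣4} μ(4/d) 8^d.
Divisors of 4: 1, 2, 4; μ(4/d) for each: 0, -1, 1.
Σ = − 8^2 + 8^4 = 4032.
N = 4032/4 = 1008.

1008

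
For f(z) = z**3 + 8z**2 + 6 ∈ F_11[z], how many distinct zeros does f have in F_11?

1

Evaluate at each of the 11 elements of F_11:
f(0) = 6; f(1) = 4; f(2) = 2; f(3) = 6; f(4) = 0 → root; f(5) = 1; f(6) = 4; f(7) = 4; f(8) = 7; f(9) = 8; f(10) = 2.
Roots: {4}.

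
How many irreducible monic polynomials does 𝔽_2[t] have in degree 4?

The number of monic irreducibles of degree 4 over GF(2) is (1/4)·Σ_{d∣4} μ(4/d) 2^d.
Divisors of 4: 1, 2, 4; μ(4/d) for each: 0, -1, 1.
Σ = − 2^2 + 2^4 = 12.
N = 12/4 = 3.

3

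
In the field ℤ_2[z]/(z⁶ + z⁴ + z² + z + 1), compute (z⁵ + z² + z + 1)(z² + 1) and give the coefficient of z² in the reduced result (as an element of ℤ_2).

1

Multiply in ℤ_2[z]: (z⁵ + z² + z + 1)·(z² + 1) = z⁷ + z⁵ + z⁴ + z³ + z + 1.
Reduce using z⁶ ≡ z⁴ + z² + z + 1 (mod z⁶ + z⁴ + z² + z + 1).
Reduced: z⁴ + z² + 1.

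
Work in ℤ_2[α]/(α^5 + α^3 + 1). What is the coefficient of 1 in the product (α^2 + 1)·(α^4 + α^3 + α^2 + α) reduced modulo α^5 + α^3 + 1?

Multiply in ℤ_2[α]: (α^2 + 1)·(α^4 + α^3 + α^2 + α) = α^6 + α^5 + α^2 + α.
Reduce using α^5 ≡ α^3 + 1 (mod α^5 + α^3 + 1).
Reduced: α^4 + α^3 + α^2 + 1.

1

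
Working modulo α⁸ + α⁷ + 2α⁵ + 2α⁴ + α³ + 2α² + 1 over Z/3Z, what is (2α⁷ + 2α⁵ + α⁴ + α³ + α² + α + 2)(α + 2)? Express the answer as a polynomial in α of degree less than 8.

Multiply in Z/3Z[α]: (2α⁷ + 2α⁵ + α⁴ + α³ + α² + α + 2)·(α + 2) = 2α⁸ + α⁷ + 2α⁶ + 2α⁵ + α + 1.
Reduce using α⁸ ≡ 2α⁷ + α⁵ + α⁴ + 2α³ + α² + 2 (mod α⁸ + α⁷ + 2α⁵ + 2α⁴ + α³ + 2α² + 1).
Reduced: 2α⁷ + 2α⁶ + α⁵ + 2α⁴ + α³ + 2α² + α + 2.

2α^7 + 2α^6 + α^5 + 2α^4 + α^3 + 2α^2 + α + 2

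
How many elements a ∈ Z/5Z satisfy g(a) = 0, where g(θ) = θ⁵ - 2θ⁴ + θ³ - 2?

0

Evaluate at each of the 5 elements of Z/5Z:
g(0) = 3; g(1) = 3; g(2) = 1; g(3) = 1; g(4) = 4.
No element is a root.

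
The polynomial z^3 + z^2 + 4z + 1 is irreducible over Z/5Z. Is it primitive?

No

Write f(z) = z^3 + z^2 + 4z + 1.
|GF(5^3)^×| = 5^3 − 1 = 124. Prime factorization: 124 = 2^2·31.
f is primitive ⇔ z has order 124 in GF(5)[z]/(f), i.e. z^(124/q) ≠ 1 for each prime q | 124.
z^(62) mod f = 1
z^(4) mod f = 2z^2 + 3z + 1.
Since z^(62) = 1, the order of z divides 62 < 124; not primitive.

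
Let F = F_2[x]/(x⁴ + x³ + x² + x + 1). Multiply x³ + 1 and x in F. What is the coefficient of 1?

Multiply in F_2[x]: (x³ + 1)·(x) = x⁴ + x.
Reduce using x⁴ ≡ x³ + x² + x + 1 (mod x⁴ + x³ + x² + x + 1).
Reduced: x³ + x² + 1.

1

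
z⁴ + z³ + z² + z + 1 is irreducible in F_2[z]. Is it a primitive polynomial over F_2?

No

Write f(z) = z⁴ + z³ + z² + z + 1.
|GF(2^4)^×| = 2^4 − 1 = 15. Prime factorization: 15 = 3·5.
f is primitive ⇔ z has order 15 in GF(2)[z]/(f), i.e. z^(15/q) ≠ 1 for each prime q | 15.
z^(5) mod f = 1
z^(3) mod f = z³.
Since z^(5) = 1, the order of z divides 5 < 15; not primitive.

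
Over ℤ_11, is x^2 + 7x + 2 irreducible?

Write P(x) = x^2 + 7x + 2.
Check each element of ℤ_11 for a root: P(0)=2, P(1)=10, P(2)=9, P(3)=10, P(4)=2, P(5)=7, P(6)=3, P(7)=1, P(8)=1, P(9)=3, P(10)=7.
No roots. A degree-2 polynomial over a field with no linear factor is irreducible.

Yes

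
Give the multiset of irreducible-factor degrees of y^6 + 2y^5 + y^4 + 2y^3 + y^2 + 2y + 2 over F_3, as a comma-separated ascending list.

6

Write g(y) = y^6 + 2y^5 + y^4 + 2y^3 + y^2 + 2y + 2.
Roots in F_3: g(0) = 2; g(1) = 2; g(2) = 2.
Complete factorization: g(y) = (y^6 + 2y^5 + y^4 + 2y^3 + y^2 + 2y + 2).
Factor degrees with multiplicity: 6 = 6.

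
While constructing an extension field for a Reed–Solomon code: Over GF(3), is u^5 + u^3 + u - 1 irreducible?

Write h(u) = u^5 + u^3 + u - 1.
Check for roots in GF(3): h(0) = 2; h(1) = 2; h(2) = 2.
No roots, so no linear factors.
Monic irreducibles of degree 2 over GF(3): u^2 + 1, u^2 + u - 1, u^2 - u - 1.
None of them divide h (all give nonzero remainder).
No irreducible factor of degree ≤ 2 exists, so h is irreducible over GF(3).

Yes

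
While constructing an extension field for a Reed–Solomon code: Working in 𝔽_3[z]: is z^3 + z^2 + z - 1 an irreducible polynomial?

Yes

Write h(z) = z^3 + z^2 + z - 1.
Check for roots in 𝔽_3: h(0) = 2; h(1) = 2; h(2) = 1.
No roots. A degree-3 polynomial over a field with no linear factor is irreducible.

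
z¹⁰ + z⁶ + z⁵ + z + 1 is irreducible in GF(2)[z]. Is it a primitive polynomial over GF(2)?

Write f(z) = z¹⁰ + z⁶ + z⁵ + z + 1.
|GF(2^10)^×| = 2^10 − 1 = 1023. Prime factorization: 1023 = 3·11·31.
f is primitive ⇔ z has order 1023 in GF(2)[z]/(f), i.e. z^(1023/q) ≠ 1 for each prime q | 1023.
z^(341) mod f = 1
z^(93) mod f = z⁶ + z⁵ + z³ + z.
z^(33) mod f = z⁹ + z⁸ + z⁶ + z⁴ + z³ + 1.
Since z^(341) = 1, the order of z divides 341 < 1023; not primitive.

No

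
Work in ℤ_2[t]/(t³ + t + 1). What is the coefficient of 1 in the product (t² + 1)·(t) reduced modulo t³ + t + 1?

1

Multiply in ℤ_2[t]: (t² + 1)·(t) = t³ + t.
Reduce using t³ ≡ t + 1 (mod t³ + t + 1).
Reduced: 1.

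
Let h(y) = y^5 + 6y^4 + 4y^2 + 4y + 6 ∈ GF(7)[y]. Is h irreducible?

No

Check for roots in GF(7): h(0) = 6; h(1) = 0 → root; h(2) = 4; h(3) = 6; h(4) = 0 → root; h(5) = 1; h(6) = 4.
h(1) = 0, so (y − 1) divides h(y); h is reducible.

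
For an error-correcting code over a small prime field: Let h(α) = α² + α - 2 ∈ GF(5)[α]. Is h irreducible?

No

Check for roots in GF(5): h(0) = 3; h(1) = 0 → root; h(2) = 4; h(3) = 0 → root; h(4) = 3.
h(1) = 0, so (α − 1) divides h(α); h is reducible.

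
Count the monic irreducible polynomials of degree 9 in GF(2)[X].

56

x^(2^9) − x is the product of all monic irreducibles of degree dividing 9; Möbius inversion gives N = (1/9) Σ μ(9/d)·2^d.
Divisors of 9: 1, 3, 9; μ(9/d) for each: 0, -1, 1.
Σ = − 2^3 + 2^9 = 504.
N = 504/9 = 56.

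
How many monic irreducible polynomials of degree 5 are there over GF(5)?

624

Gauss's count: N_{5}(5) = (1/5) Σ_{d|5} μ(5/d)·5^d.
Divisors of 5: 1, 5; μ(5/d) for each: -1, 1.
Σ = − 5^1 + 5^5 = 3120.
N = 3120/5 = 624.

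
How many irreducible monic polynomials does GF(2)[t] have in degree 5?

The number of monic irreducibles of degree 5 over GF(2) is (1/5)·Σ_{d∣5} μ(5/d) 2^d.
Divisors of 5: 1, 5; μ(5/d) for each: -1, 1.
Σ = − 2^1 + 2^5 = 30.
N = 30/5 = 6.

6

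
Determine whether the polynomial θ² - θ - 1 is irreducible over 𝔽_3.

Write g(θ) = θ² - θ - 1.
Check for roots in 𝔽_3: g(0) = 2; g(1) = 2; g(2) = 1.
No roots. A degree-2 polynomial over a field with no linear factor is irreducible.

Yes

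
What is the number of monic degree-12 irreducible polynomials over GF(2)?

335

Gauss's count: N_{2}(12) = (1/12) Σ_{d|12} μ(12/d)·2^d.
Divisors of 12: 1, 2, 3, 4, 6, 12; μ(12/d) for each: 0, 1, 0, -1, -1, 1.
Σ = 2^2 − 2^4 − 2^6 + 2^12 = 4020.
N = 4020/12 = 335.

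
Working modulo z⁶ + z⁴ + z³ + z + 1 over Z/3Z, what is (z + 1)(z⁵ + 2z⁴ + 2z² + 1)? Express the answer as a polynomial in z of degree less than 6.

z^4 + z^3 + 2z^2

Multiply in Z/3Z[z]: (z + 1)·(z⁵ + 2z⁴ + 2z² + 1) = z⁶ + 2z⁴ + 2z³ + 2z² + z + 1.
Reduce using z⁶ ≡ 2z⁴ + 2z³ + 2z + 2 (mod z⁶ + z⁴ + z³ + z + 1).
Reduced: z⁴ + z³ + 2z².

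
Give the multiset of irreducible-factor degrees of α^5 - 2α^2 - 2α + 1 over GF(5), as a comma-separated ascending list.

Write f(α) = α^5 - 2α^2 - 2α + 1.
Roots in GF(5): f(0) = 1; f(1) = 3; f(2) = 1; f(3) = 0 → root; f(4) = 0 → root.
Linear factors from roots: (α + 2), (α + 1).
Complete factorization: f(α) = (α + 1)·(α + 2)·(α^3 + 2α^2 + 2α - 2).
Factor degrees with multiplicity: 1 + 1 + 3 = 5.

1, 1, 3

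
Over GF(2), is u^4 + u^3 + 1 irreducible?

Yes

Write m(u) = u^4 + u^3 + 1.
Check for roots in GF(2): m(0) = 1; m(1) = 1.
No roots, so no linear factors.
Monic irreducibles of degree 2 over GF(2): u^2 + u + 1.
None of them divide m (all give nonzero remainder).
No irreducible factor of degree ≤ 2 exists, so m is irreducible over GF(2).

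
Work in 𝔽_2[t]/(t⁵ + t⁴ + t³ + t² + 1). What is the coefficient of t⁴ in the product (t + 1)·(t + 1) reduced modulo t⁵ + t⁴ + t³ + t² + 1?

0

Multiply in 𝔽_2[t]: (t + 1)·(t + 1) = t² + 1.
Reduced: t² + 1.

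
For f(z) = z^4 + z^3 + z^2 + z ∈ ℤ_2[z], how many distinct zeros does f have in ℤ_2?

2

Evaluate at each of the 2 elements of ℤ_2:
f(0) = 0 → root; f(1) = 0 → root.
Roots: {0, 1}.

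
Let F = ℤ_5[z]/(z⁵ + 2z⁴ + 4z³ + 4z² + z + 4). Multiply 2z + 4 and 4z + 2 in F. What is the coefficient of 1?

3

Multiply in ℤ_5[z]: (2z + 4)·(4z + 2) = 3z² + 3.
Reduced: 3z² + 3.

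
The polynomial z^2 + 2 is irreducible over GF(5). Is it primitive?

Write f(z) = z^2 + 2.
|GF(5^2)^×| = 5^2 − 1 = 24. Prime factorization: 24 = 2^3·3.
f is primitive ⇔ z has order 24 in GF(5)[z]/(f), i.e. z^(24/q) ≠ 1 for each prime q | 24.
z^(12) mod f = 4.
z^(8) mod f = 1
Since z^(8) = 1, the order of z divides 8 < 24; not primitive.

No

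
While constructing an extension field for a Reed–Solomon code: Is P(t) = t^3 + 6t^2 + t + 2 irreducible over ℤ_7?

Yes

Check for roots in ℤ_7: P(0) = 2; P(1) = 3; P(2) = 1; P(3) = 2; P(4) = 5; P(5) = 2; P(6) = 6.
No roots. A degree-3 polynomial over a field with no linear factor is irreducible.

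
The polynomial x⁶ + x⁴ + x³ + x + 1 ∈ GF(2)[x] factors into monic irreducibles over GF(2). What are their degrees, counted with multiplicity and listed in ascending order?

Write h(x) = x⁶ + x⁴ + x³ + x + 1.
Roots in GF(2): h(0) = 1; h(1) = 1.
Complete factorization: h(x) = (x⁶ + x⁴ + x³ + x + 1).
Factor degrees with multiplicity: 6 = 6.

6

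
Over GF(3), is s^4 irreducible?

Write h(s) = s^4.
Check for roots in GF(3): h(0) = 0 → root; h(1) = 1; h(2) = 1.
h(0) = 0, so (s) divides h(s); h is reducible.

No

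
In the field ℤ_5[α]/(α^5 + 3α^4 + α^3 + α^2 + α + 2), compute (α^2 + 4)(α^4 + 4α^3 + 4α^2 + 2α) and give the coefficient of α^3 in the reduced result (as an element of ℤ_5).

1

Multiply in ℤ_5[α]: (α^2 + 4)·(α^4 + 4α^3 + 4α^2 + 2α) = α^6 + 4α^5 + 3α^4 + 3α^3 + α^2 + 3α.
Reduce using α^5 ≡ 2α^4 + 4α^3 + 4α^2 + 4α + 3 (mod α^5 + 3α^4 + α^3 + α^2 + α + 2).
Reduced: 4α^4 + α^3 + 4α^2 + 3.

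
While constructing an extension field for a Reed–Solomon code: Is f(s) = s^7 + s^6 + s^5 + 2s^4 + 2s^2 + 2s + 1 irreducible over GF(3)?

Check for roots in GF(3): f(0) = 1; f(1) = 1; f(2) = 2.
No roots, so no linear factors.
Monic irreducibles of degree 2 over GF(3): s^2 + 1, s^2 + s + 2, s^2 + 2s + 2.
None of them divide f (all give nonzero remainder).
Degree-3 irreducible divisors: test the 8 monic irreducibles of degree 3 over GF(3).
None of them divide f (all give nonzero remainder).
No irreducible factor of degree ≤ 3 exists, so f is irreducible over GF(3).

Yes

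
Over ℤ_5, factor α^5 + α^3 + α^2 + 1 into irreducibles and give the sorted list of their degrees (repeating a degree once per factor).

1, 1, 1, 2

Write g(α) = α^5 + α^3 + α^2 + 1.
Roots in ℤ_5: g(0) = 1; g(1) = 4; g(2) = 0 → root; g(3) = 0 → root; g(4) = 0 → root.
Linear factors from roots: (α - 2), (α + 2), (α + 1).
Complete factorization: g(α) = (α + 1)·(α + 2)·(α - 2)·(α^2 - α + 1).
Factor degrees with multiplicity: 1 + 1 + 1 + 2 = 5.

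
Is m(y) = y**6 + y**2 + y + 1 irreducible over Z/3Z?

Yes

Check for roots in Z/3Z: m(0) = 1; m(1) = 1; m(2) = 2.
No roots, so no linear factors.
Monic irreducibles of degree 2 over GF(3): y**2 + 1, y**2 + y - 1, y**2 - y - 1.
None of them divide m (all give nonzero remainder).
Degree-3 irreducible divisors: test the 8 monic irreducibles of degree 3 over GF(3).
None of them divide m (all give nonzero remainder).
No irreducible factor of degree ≤ 3 exists, so m is irreducible over GF(3).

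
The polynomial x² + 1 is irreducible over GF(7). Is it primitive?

No

Write f(x) = x² + 1.
|GF(7^2)^×| = 7^2 − 1 = 48. Prime factorization: 48 = 2^4·3.
f is primitive ⇔ x has order 48 in GF(7)[x]/(f), i.e. x^(48/q) ≠ 1 for each prime q | 48.
x^(24) mod f = 1
x^(16) mod f = 1
Since x^(24) = 1, the order of x divides 24 < 48; not primitive.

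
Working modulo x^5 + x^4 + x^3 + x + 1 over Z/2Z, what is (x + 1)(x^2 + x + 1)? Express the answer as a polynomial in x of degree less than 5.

Multiply in Z/2Z[x]: (x + 1)·(x^2 + x + 1) = x^3 + 1.
Reduced: x^3 + 1.

x^3 + 1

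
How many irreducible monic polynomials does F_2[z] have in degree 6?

9

The number of monic irreducibles of degree 6 over GF(2) is (1/6)·Σ_{d∣6} μ(6/d) 2^d.
Divisors of 6: 1, 2, 3, 6; μ(6/d) for each: 1, -1, -1, 1.
Σ = 2^1 − 2^2 − 2^3 + 2^6 = 54.
N = 54/6 = 9.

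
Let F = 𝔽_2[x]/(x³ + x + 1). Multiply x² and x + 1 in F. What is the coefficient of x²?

1

Multiply in 𝔽_2[x]: (x²)·(x + 1) = x³ + x².
Reduce using x³ ≡ x + 1 (mod x³ + x + 1).
Reduced: x² + x + 1.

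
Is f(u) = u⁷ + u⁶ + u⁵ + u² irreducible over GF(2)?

No

Check for roots in GF(2): f(0) = 0 → root; f(1) = 0 → root.
f(0) = 0, so (u) divides f(u); f is reducible.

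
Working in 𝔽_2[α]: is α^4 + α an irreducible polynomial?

Write f(α) = α^4 + α.
Check for roots in 𝔽_2: f(0) = 0 → root; f(1) = 0 → root.
f(0) = 0, so (α) divides f(α); f is reducible.

No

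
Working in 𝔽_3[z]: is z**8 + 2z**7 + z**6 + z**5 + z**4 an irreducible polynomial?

Write g(z) = z**8 + 2z**7 + z**6 + z**5 + z**4.
Check for roots in 𝔽_3: g(0) = 0 → root; g(1) = 0 → root; g(2) = 0 → root.
g(0) = 0, so (z) divides g(z); g is reducible.

No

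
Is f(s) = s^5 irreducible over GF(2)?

Check for roots in GF(2): f(0) = 0 → root; f(1) = 1.
f(0) = 0, so (s) divides f(s); f is reducible.

No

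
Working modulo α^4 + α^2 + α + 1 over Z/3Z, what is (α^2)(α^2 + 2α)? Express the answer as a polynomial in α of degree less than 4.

Multiply in Z/3Z[α]: (α^2)·(α^2 + 2α) = α^4 + 2α^3.
Reduce using α^4 ≡ 2α^2 + 2α + 2 (mod α^4 + α^2 + α + 1).
Reduced: 2α^3 + 2α^2 + 2α + 2.

2α^3 + 2α^2 + 2α + 2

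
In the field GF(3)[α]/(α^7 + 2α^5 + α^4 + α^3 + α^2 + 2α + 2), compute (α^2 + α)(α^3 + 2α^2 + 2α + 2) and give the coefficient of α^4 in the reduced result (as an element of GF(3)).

Multiply in GF(3)[α]: (α^2 + α)·(α^3 + 2α^2 + 2α + 2) = α^5 + α^3 + α^2 + 2α.
Reduced: α^5 + α^3 + α^2 + 2α.

0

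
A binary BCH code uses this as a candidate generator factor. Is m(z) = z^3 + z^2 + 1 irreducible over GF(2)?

Check for roots in GF(2): m(0) = 1; m(1) = 1.
No roots. A degree-3 polynomial over a field with no linear factor is irreducible.

Yes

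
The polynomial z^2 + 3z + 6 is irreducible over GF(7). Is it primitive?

No

Write f(z) = z^2 + 3z + 6.
|GF(7^2)^×| = 7^2 − 1 = 48. Prime factorization: 48 = 2^4·3.
f is primitive ⇔ z has order 48 in GF(7)[z]/(f), i.e. z^(48/q) ≠ 1 for each prime q | 48.
z^(24) mod f = 6.
z^(16) mod f = 1
Since z^(16) = 1, the order of z divides 16 < 48; not primitive.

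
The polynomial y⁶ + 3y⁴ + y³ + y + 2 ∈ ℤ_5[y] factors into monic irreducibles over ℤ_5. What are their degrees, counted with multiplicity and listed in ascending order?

Write f(y) = y⁶ + 3y⁴ + y³ + y + 2.
Roots in ℤ_5: f(0) = 2; f(1) = 3; f(2) = 4; f(3) = 4; f(4) = 4.
Complete factorization: f(y) = (y² + 3y + 3)·(y⁴ + 2y³ + 4y² + 3y + 4).
Factor degrees with multiplicity: 2 + 4 = 6.

2, 4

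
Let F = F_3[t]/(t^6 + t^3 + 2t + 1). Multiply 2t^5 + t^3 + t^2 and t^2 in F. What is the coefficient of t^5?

Multiply in F_3[t]: (2t^5 + t^3 + t^2)·(t^2) = 2t^7 + t^5 + t^4.
Reduce using t^6 ≡ 2t^3 + t + 2 (mod t^6 + t^3 + 2t + 1).
Reduced: t^5 + 2t^4 + 2t^2 + t.

1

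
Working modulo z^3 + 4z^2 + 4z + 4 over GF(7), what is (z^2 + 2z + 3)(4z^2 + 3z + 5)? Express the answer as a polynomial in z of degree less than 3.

Multiply in GF(7)[z]: (z^2 + 2z + 3)·(4z^2 + 3z + 5) = 4z^4 + 4z^3 + 2z^2 + 5z + 1.
Reduce using z^3 ≡ 3z^2 + 3z + 3 (mod z^3 + 4z^2 + 4z + 4).
Reduced: 6z^2 + 2z.

6z^2 + 2z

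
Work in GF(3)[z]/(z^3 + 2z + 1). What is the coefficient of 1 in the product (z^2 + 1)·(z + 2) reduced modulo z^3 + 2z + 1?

Multiply in GF(3)[z]: (z^2 + 1)·(z + 2) = z^3 + 2z^2 + z + 2.
Reduce using z^3 ≡ z + 2 (mod z^3 + 2z + 1).
Reduced: 2z^2 + 2z + 1.

1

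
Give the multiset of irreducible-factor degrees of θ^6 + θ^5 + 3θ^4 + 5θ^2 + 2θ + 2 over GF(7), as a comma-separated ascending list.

1, 1, 1, 1, 2

Write h(θ) = θ^6 + θ^5 + 3θ^4 + 5θ^2 + 2θ + 2.
Linear factors from roots: (θ + 6), (θ + 3), (θ + 2).
Complete factorization: h(θ) = (θ + 2)·(θ + 3)·(θ + 6)^2·(θ^2 + 5θ + 5).
Factor degrees with multiplicity: 1 + 1 + 1 + 1 + 2 = 6.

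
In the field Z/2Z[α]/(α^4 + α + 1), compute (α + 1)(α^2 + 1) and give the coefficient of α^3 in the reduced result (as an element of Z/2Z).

Multiply in Z/2Z[α]: (α + 1)·(α^2 + 1) = α^3 + α^2 + α + 1.
Reduced: α^3 + α^2 + α + 1.

1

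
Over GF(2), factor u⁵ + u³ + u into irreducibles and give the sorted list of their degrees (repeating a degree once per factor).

1, 2, 2

Write g(u) = u⁵ + u³ + u.
Roots in GF(2): g(0) = 0 → root; g(1) = 1.
Linear factors from roots: (u).
Complete factorization: g(u) = (u)·(u² + u + 1)^2.
Factor degrees with multiplicity: 1 + 2 + 2 = 5.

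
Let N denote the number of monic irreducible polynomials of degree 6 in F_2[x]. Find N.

The number of monic irreducibles of degree 6 over GF(2) is (1/6)·Σ_{d∣6} μ(6/d) 2^d.
Divisors of 6: 1, 2, 3, 6; μ(6/d) for each: 1, -1, -1, 1.
Σ = 2^1 − 2^2 − 2^3 + 2^6 = 54.
N = 54/6 = 9.

9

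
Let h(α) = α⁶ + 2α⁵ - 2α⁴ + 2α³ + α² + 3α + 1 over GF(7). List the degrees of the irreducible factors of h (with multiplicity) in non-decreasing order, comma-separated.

Linear factors from roots: (α + 3), (α + 2).
Complete factorization: h(α) = (α + 2)·(α + 3)·(α² - 2α + 2)·(α² - α + 3).
Factor degrees with multiplicity: 1 + 1 + 2 + 2 = 6.

1, 1, 2, 2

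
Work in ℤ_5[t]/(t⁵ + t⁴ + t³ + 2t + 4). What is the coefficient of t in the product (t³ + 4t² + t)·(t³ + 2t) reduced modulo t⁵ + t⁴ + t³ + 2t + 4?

Multiply in ℤ_5[t]: (t³ + 4t² + t)·(t³ + 2t) = t⁶ + 4t⁵ + 3t⁴ + 3t³ + 2t².
Reduce using t⁵ ≡ 4t⁴ + 4t³ + 3t + 1 (mod t⁵ + t⁴ + t³ + 2t + 4).
Reduced: 4t⁴ + 3.

0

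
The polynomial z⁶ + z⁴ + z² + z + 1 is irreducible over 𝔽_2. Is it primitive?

Write f(z) = z⁶ + z⁴ + z² + z + 1.
|GF(2^6)^×| = 2^6 − 1 = 63. Prime factorization: 63 = 3^2·7.
f is primitive ⇔ z has order 63 in GF(2)[z]/(f), i.e. z^(63/q) ≠ 1 for each prime q | 63.
z^(21) mod f = 1
z^(9) mod f = z⁴ + z² + z.
Since z^(21) = 1, the order of z divides 21 < 63; not primitive.

No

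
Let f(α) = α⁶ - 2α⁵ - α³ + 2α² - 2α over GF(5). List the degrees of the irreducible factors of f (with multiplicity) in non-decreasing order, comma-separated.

1, 2, 3

Roots in GF(5): f(0) = 0 → root; f(1) = 3; f(2) = 1; f(3) = 3; f(4) = 3.
Linear factors from roots: (α).
Complete factorization: f(α) = (α)·(α² + 2α - 2)·(α³ + α² + 1).
Factor degrees with multiplicity: 1 + 2 + 3 = 6.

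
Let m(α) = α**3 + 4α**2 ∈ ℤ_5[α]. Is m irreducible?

No

Check for roots in ℤ_5: m(0) = 0 → root; m(1) = 0 → root; m(2) = 4; m(3) = 3; m(4) = 3.
m(0) = 0, so (α) divides m(α); m is reducible.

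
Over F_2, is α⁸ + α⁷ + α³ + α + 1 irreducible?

Write g(α) = α⁸ + α⁷ + α³ + α + 1.
Check for roots in F_2: g(0) = 1; g(1) = 1.
No roots, so no linear factors.
Monic irreducibles of degree 2 over GF(2): α² + α + 1.
None of them divide g (all give nonzero remainder).
Monic irreducibles of degree 3 over GF(2): α³ + α + 1, α³ + α² + 1.
None of them divide g (all give nonzero remainder).
Monic irreducibles of degree 4 over GF(2): α⁴ + α + 1, α⁴ + α³ + 1, α⁴ + α³ + α² + α + 1.
None of them divide g (all give nonzero remainder).
No irreducible factor of degree ≤ 4 exists, so g is irreducible over GF(2).

Yes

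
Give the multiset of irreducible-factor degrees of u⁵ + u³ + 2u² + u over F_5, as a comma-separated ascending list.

1, 1, 1, 2

Write g(u) = u⁵ + u³ + 2u² + u.
Roots in F_5: g(0) = 0 → root; g(1) = 0 → root; g(2) = 0 → root; g(3) = 1; g(4) = 4.
Linear factors from roots: (u), (u - 1), (u - 2).
Complete factorization: g(u) = (u)·(u - 2)·(u - 1)·(u² - 2u - 2).
Factor degrees with multiplicity: 1 + 1 + 1 + 2 = 5.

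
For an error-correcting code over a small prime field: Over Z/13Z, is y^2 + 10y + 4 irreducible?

Yes

Write m(y) = y^2 + 10y + 4.
Check each element of Z/13Z for a root: m(0)=4, m(1)=2, m(2)=2, m(3)=4, m(4)=8, m(5)=1, m(6)=9, m(7)=6, m(8)=5, m(9)=6, m(10)=9, m(11)=1, m(12)=8.
No roots. A degree-2 polynomial over a field with no linear factor is irreducible.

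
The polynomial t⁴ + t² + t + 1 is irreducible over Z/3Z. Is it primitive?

No

Write f(t) = t⁴ + t² + t + 1.
|GF(3^4)^×| = 3^4 − 1 = 80. Prime factorization: 80 = 2^4·5.
f is primitive ⇔ t has order 80 in GF(3)[t]/(f), i.e. t^(80/q) ≠ 1 for each prime q | 80.
t^(40) mod f = 1
t^(16) mod f = t³ + 2.
Since t^(40) = 1, the order of t divides 40 < 80; not primitive.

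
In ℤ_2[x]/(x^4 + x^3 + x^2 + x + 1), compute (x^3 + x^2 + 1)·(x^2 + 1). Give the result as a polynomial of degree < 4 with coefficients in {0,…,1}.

x^2 + x + 1

Multiply in ℤ_2[x]: (x^3 + x^2 + 1)·(x^2 + 1) = x^5 + x^4 + x^3 + 1.
Reduce using x^4 ≡ x^3 + x^2 + x + 1 (mod x^4 + x^3 + x^2 + x + 1).
Reduced: x^2 + x + 1.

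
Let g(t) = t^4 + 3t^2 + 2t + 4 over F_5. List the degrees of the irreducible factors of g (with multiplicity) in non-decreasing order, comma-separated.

Roots in F_5: g(0) = 4; g(1) = 0 → root; g(2) = 1; g(3) = 3; g(4) = 1.
Linear factors from roots: (t + 4).
Complete factorization: g(t) = (t + 4)·(t^3 + t^2 + 4t + 1).
Factor degrees with multiplicity: 1 + 3 = 4.

1, 3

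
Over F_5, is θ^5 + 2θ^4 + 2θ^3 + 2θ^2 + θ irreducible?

No

Write g(θ) = θ^5 + 2θ^4 + 2θ^3 + 2θ^2 + θ.
Check for roots in F_5: g(0) = 0 → root; g(1) = 3; g(2) = 0 → root; g(3) = 0 → root; g(4) = 0 → root.
g(0) = 0, so (θ) divides g(θ); g is reducible.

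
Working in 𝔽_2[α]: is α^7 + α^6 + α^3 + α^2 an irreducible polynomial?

Write h(α) = α^7 + α^6 + α^3 + α^2.
Check for roots in 𝔽_2: h(0) = 0 → root; h(1) = 0 → root.
h(0) = 0, so (α) divides h(α); h is reducible.

No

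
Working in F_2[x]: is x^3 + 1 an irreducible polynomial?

No

Write P(x) = x^3 + 1.
Check for roots in F_2: P(0) = 1; P(1) = 0 → root.
P(1) = 0, so (x − 1) divides P(x); P is reducible.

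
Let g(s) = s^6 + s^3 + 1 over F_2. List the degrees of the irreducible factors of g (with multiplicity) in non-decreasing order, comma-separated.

6

Roots in F_2: g(0) = 1; g(1) = 1.
Complete factorization: g(s) = (s^6 + s^3 + 1).
Factor degrees with multiplicity: 6 = 6.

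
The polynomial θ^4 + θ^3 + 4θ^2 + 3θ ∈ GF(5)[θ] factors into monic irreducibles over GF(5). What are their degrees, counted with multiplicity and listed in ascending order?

1, 3

Write h(θ) = θ^4 + θ^3 + 4θ^2 + 3θ.
Roots in GF(5): h(0) = 0 → root; h(1) = 4; h(2) = 1; h(3) = 3; h(4) = 1.
Linear factors from roots: (θ).
Complete factorization: h(θ) = (θ)·(θ^3 + θ^2 + 4θ + 3).
Factor degrees with multiplicity: 1 + 3 = 4.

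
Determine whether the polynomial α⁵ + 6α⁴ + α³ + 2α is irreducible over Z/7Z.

Write f(α) = α⁵ + 6α⁴ + α³ + 2α.
Check for roots in Z/7Z: f(0) = 0 → root; f(1) = 3; f(2) = 0 → root; f(3) = 6; f(4) = 0 → root; f(5) = 3; f(6) = 2.
f(0) = 0, so (α) divides f(α); f is reducible.

No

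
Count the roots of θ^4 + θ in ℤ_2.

Write g(θ) = θ^4 + θ.
Evaluate at each of the 2 elements of ℤ_2:
g(0) = 0 → root; g(1) = 0 → root.
Roots: {0, 1}.

2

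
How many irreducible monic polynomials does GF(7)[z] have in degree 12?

Gauss's count: N_{7}(12) = (1/12) Σ_{d|12} μ(12/d)·7^d.
Divisors of 12: 1, 2, 3, 4, 6, 12; μ(12/d) for each: 0, 1, 0, -1, -1, 1.
Σ = 7^2 − 7^4 − 7^6 + 7^12 = 13841167200.
N = 13841167200/12 = 1153430600.

1153430600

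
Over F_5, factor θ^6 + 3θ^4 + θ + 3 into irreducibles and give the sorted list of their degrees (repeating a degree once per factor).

6

Write h(θ) = θ^6 + 3θ^4 + θ + 3.
Roots in F_5: h(0) = 3; h(1) = 3; h(2) = 2; h(3) = 3; h(4) = 1.
Complete factorization: h(θ) = (θ^6 + 3θ^4 + θ + 3).
Factor degrees with multiplicity: 6 = 6.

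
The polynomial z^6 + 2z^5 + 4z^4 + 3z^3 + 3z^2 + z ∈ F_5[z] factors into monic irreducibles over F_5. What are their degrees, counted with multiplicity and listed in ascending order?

Write g(z) = z^6 + 2z^5 + 4z^4 + 3z^3 + 3z^2 + z.
Roots in F_5: g(0) = 0 → root; g(1) = 4; g(2) = 0 → root; g(3) = 0 → root; g(4) = 2.
Linear factors from roots: (z), (z + 3), (z + 2).
Complete factorization: g(z) = (z)·(z + 3)·(z + 2)^2·(z^2 + 3).
Factor degrees with multiplicity: 1 + 1 + 1 + 1 + 2 = 6.

1, 1, 1, 1, 2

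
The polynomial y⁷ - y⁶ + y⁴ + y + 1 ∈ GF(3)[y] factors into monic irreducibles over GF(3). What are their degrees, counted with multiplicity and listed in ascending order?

Write f(y) = y⁷ - y⁶ + y⁴ + y + 1.
Roots in GF(3): f(0) = 1; f(1) = 0 → root; f(2) = 2.
Linear factors from roots: (y - 1).
Complete factorization: f(y) = (y - 1)^3·(y² + 1)·(y² - y - 1).
Factor degrees with multiplicity: 1 + 1 + 1 + 2 + 2 = 7.

1, 1, 1, 2, 2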